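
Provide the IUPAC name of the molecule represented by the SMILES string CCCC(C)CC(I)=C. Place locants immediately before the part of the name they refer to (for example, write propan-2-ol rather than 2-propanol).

2-iodo-4-methylhept-1-ene

Counting along the main chain through the multiple bond gives 7 carbons: the parent is heptane.
The chain contains a C=C double bond, so the unsaturation ending is -ene.
Choose the numbering such that numbering from this end puts the double bond at C-1 rather than C-6.
With this numbering: the double bond between C-1 and C-2; an iodo group at C-2; a methyl group at C-4.
Substituent prefixes are cited in alphabetical order (multiplying prefixes like di-/tri- are ignored for ordering).
Assembling the pieces gives 2-iodo-4-methylhept-1-ene.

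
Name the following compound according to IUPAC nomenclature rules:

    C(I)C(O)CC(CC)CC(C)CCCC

The longest carbon chain that includes the –OH group has 10 carbons, so the parent hydride is decane.
The highest-priority functional group is an alcohol (–OH), so the name ends in -ol.
Number the chain so that numbering from this end puts the hydroxyl group at C-2 rather than C-9.
With this numbering: the hydroxyl at C-2; an ethyl group at C-4; an iodo group at C-1; a methyl group at C-6.
Substituent prefixes are cited in alphabetical order (multiplying prefixes like di-/tri- are ignored for ordering).
The name is 4-ethyl-1-iodo-6-methyldecan-2-ol.

4-ethyl-1-iodo-6-methyldecan-2-ol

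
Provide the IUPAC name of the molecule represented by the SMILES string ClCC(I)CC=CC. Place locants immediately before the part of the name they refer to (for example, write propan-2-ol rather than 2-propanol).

The longest chain bearing the multiple bond is 6 carbons long (hexane).
A C=C double bond in the chain gives the infix -ene-.
Number the chain so that numbering from this end puts the double bond at C-2 rather than C-4.
This places the double bond between C-2 and C-3; a chloro group at C-6; an iodo group at C-5.
The substituents are ordered alphabetically, ignoring any di-/tri- multipliers.
The name is 6-chloro-5-iodohex-2-ene.

6-chloro-5-iodohex-2-ene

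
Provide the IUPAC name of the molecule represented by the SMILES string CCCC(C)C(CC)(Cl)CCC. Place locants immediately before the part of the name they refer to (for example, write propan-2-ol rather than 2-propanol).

4-chloro-4-ethyl-5-methyloctane

The parent chain contains 8 carbons (octane).
Choose the numbering such that the substituent locant set {4,4,5} is lower than {4,5,5} at the first point of difference.
With this numbering: a chloro group at C-4; an ethyl group at C-4; a methyl group at C-5.
Substituent prefixes are cited in alphabetical order (multiplying prefixes like di-/tri- are ignored for ordering).
The name is 4-chloro-4-ethyl-5-methyloctane.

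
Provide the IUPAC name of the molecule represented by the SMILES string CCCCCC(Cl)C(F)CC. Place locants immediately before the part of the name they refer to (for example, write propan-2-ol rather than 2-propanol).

The longest carbon chain is 9 atoms: the parent is nonane.
The numbering direction is chosen so that the substituent locant set {3,4} is lower than {6,7} at the first point of difference.
That gives a chloro group at C-4; a fluoro group at C-3.
The substituents are ordered alphabetically, ignoring any di-/tri- multipliers.
Assembling the pieces gives 4-chloro-3-fluorononane.

4-chloro-3-fluorononane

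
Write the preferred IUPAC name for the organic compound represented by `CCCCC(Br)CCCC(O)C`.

The longest chain bearing the –OH group is 10 carbons long (decane).
The principal characteristic group is an alcohol (–OH), named with the suffix -ol.
Number the chain so that numbering from this end puts the hydroxyl group at C-2 rather than C-9.
That gives the hydroxyl at C-2; a bromo group at C-6.
The name is 6-bromodecan-2-ol.

6-bromodecan-2-ol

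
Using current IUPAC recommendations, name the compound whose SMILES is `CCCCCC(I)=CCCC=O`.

5-iododec-4-enal

Counting along the main chain through the –CHO group and the multiple bond gives 10 carbons: the parent is decane.
The highest-priority functional group is an aldehyde (terminal –CHO), so the name ends in -al.
The chain contains a C=C double bond, so the unsaturation ending is -ene.
Number the chain so that the aldehyde carbon is C-1 by definition.
This places the double bond between C-4 and C-5; an iodo group at C-5.
The name is 5-iododec-4-enal.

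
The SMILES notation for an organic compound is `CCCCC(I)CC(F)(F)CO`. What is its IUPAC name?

The longest carbon chain that includes the –OH group has 8 carbons, so the parent hydride is octane.
The principal characteristic group is an alcohol (–OH), named with the suffix -ol.
Number the chain so that numbering from this end puts the hydroxyl group at C-1 rather than C-8.
That gives the hydroxyl at C-1; two fluoro groups at C-2; an iodo group at C-4.
Prefixes are listed alphabetically: fluoro, iodo.
The name is 2,2-difluoro-4-iodooctan-1-ol.

2,2-difluoro-4-iodooctan-1-ol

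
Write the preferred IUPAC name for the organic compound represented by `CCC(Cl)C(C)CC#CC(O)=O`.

6-chloro-5-methyloct-2-ynoic acid

The longest chain bearing the –COOH group and the multiple bond is 8 carbons long (octane).
The principal characteristic group is a carboxylic acid (terminal –COOH), named with the suffix -oic acid.
There is one C≡C triple bond, indicated by the ending -yne.
Number the chain so that the carboxylic acid carbon is C-1 by definition.
This places the triple bond between C-2 and C-3; a chloro group at C-6; a methyl group at C-5.
The substituents are ordered alphabetically, ignoring any di-/tri- multipliers.
Assembling the pieces gives 6-chloro-5-methyloct-2-ynoic acid.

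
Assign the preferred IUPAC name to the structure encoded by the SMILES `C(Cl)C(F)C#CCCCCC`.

The longest chain bearing the multiple bond is 9 carbons long (nonane).
There is one C≡C triple bond, indicated by the ending -yne.
The numbering direction is chosen so that numbering from this end puts the triple bond at C-3 rather than C-6.
With this numbering: the triple bond between C-3 and C-4; a chloro group at C-1; a fluoro group at C-2.
The substituents are ordered alphabetically, ignoring any di-/tri- multipliers.
Putting it together: 1-chloro-2-fluoronon-3-yne.

1-chloro-2-fluoronon-3-yne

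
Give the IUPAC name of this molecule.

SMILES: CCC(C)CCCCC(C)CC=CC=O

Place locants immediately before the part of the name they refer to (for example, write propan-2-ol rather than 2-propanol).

5,10-dimethyldodec-2-enal

Counting along the main chain through the –CHO group and the multiple bond gives 12 carbons: the parent is dodecane.
The highest-priority functional group is an aldehyde (terminal –CHO), so the name ends in -al.
A C=C double bond in the chain gives the infix -ene-.
The numbering direction is chosen so that the aldehyde carbon is C-1 by definition.
This places the double bond between C-2 and C-3; methyl groups at C-5 and C-10.
The name is 5,10-dimethyldodec-2-enal.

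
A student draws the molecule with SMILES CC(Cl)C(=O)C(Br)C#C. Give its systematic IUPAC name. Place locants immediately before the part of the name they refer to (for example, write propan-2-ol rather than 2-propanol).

4-bromo-2-chlorohex-5-yn-3-one

The longest carbon chain that includes the carbonyl and the multiple bond has 6 carbons, so the parent hydride is hexane.
The highest-priority functional group is a ketone (C=O on an internal carbon), so the name ends in -one.
A C≡C triple bond in the chain gives the infix -yne-.
Number the chain so that numbering from this end puts the carbonyl group at C-3 rather than C-4.
That gives the carbonyl at C-3; the triple bond between C-5 and C-6; a bromo group at C-4; a chloro group at C-2.
The substituents are ordered alphabetically, ignoring any di-/tri- multipliers.
Assembling the pieces gives 4-bromo-2-chlorohex-5-yn-3-one.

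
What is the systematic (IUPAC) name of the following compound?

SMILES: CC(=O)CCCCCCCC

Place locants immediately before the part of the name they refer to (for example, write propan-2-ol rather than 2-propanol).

Counting along the main chain through the carbonyl gives 10 carbons: the parent is decane.
The highest-priority functional group is a ketone (C=O on an internal carbon), so the name ends in -one.
The numbering direction is chosen so that numbering from this end puts the carbonyl group at C-2 rather than C-9.
This places the carbonyl at C-2.
Assembling the pieces gives decan-2-one.

decan-2-one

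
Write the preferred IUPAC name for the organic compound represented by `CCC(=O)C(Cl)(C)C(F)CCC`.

4-chloro-5-fluoro-4-methyloctan-3-one

The longest chain bearing the carbonyl is 8 carbons long (octane).
The principal characteristic group is a ketone (C=O on an internal carbon), named with the suffix -one.
Number the chain so that numbering from this end puts the carbonyl group at C-3 rather than C-6.
With this numbering: the carbonyl at C-3; a chloro group at C-4; a fluoro group at C-5; a methyl group at C-4.
Prefixes are listed alphabetically: chloro, fluoro, methyl.
Putting it together: 4-chloro-5-fluoro-4-methyloctan-3-one.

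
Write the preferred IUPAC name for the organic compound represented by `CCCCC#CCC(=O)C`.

The longest chain bearing the carbonyl and the multiple bond is 9 carbons long (nonane).
A ketone (C=O on an internal carbon) is the principal characteristic group, giving the suffix -one.
A C≡C triple bond in the chain gives the infix -yne-.
Choose the numbering such that numbering from this end puts the carbonyl group at C-2 rather than C-8.
This places the carbonyl at C-2; the triple bond between C-4 and C-5.
Putting it together: non-4-yn-2-one.

non-4-yn-2-one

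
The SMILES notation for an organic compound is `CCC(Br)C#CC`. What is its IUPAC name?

Counting along the main chain through the multiple bond gives 6 carbons: the parent is hexane.
The chain contains a C≡C triple bond, so the unsaturation ending is -yne.
Number the chain so that numbering from this end puts the triple bond at C-2 rather than C-4.
This places the triple bond between C-2 and C-3; a bromo group at C-4.
The name is 4-bromohex-2-yne.

4-bromohex-2-yne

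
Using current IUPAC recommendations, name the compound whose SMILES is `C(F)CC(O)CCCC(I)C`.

The longest carbon chain that includes the –OH group has 8 carbons, so the parent hydride is octane.
The highest-priority functional group is an alcohol (–OH), so the name ends in -ol.
Number the chain so that numbering from this end puts the hydroxyl group at C-3 rather than C-6.
With this numbering: the hydroxyl at C-3; a fluoro group at C-1; an iodo group at C-7.
Prefixes are listed alphabetically: fluoro, iodo.
Assembling the pieces gives 1-fluoro-7-iodooctan-3-ol.

1-fluoro-7-iodooctan-3-ol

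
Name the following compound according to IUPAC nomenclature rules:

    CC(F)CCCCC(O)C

The longest carbon chain that includes the –OH group has 8 carbons, so the parent hydride is octane.
An alcohol (–OH) is the principal characteristic group, giving the suffix -ol.
The numbering direction is chosen so that numbering from this end puts the hydroxyl group at C-2 rather than C-7.
That gives the hydroxyl at C-2; a fluoro group at C-7.
Putting it together: 7-fluorooctan-2-ol.

7-fluorooctan-2-ol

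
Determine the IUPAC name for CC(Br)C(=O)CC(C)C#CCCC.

2-bromo-5-methyldec-6-yn-3-one

Counting along the main chain through the carbonyl and the multiple bond gives 10 carbons: the parent is decane.
A ketone (C=O on an internal carbon) is the principal characteristic group, giving the suffix -one.
The chain contains a C≡C triple bond, so the unsaturation ending is -yne.
Choose the numbering such that numbering from this end puts the carbonyl group at C-3 rather than C-8.
This places the carbonyl at C-3; the triple bond between C-6 and C-7; a bromo group at C-2; a methyl group at C-5.
The substituents are ordered alphabetically, ignoring any di-/tri- multipliers.
Assembling the pieces gives 2-bromo-5-methyldec-6-yn-3-one.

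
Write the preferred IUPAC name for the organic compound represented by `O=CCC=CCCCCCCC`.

Counting along the main chain through the –CHO group and the multiple bond gives 11 carbons: the parent is undecane.
An aldehyde (terminal –CHO) is the principal characteristic group, giving the suffix -al.
A C=C double bond in the chain gives the infix -ene-.
Number the chain so that the aldehyde carbon is C-1 by definition.
This places the double bond between C-3 and C-4.
Assembling the pieces gives undec-3-enal.

undec-3-enal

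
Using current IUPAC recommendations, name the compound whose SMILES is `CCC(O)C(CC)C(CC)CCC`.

4,5-diethyloctan-3-ol

The longest carbon chain that includes the –OH group has 8 carbons, so the parent hydride is octane.
An alcohol (–OH) is the principal characteristic group, giving the suffix -ol.
The numbering direction is chosen so that numbering from this end puts the hydroxyl group at C-3 rather than C-6.
That gives the hydroxyl at C-3; ethyl groups at C-4 and C-5.
Putting it together: 4,5-diethyloctan-3-ol.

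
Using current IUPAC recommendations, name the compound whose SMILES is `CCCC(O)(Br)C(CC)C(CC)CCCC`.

The longest carbon chain that includes the –OH group has 10 carbons, so the parent hydride is decane.
An alcohol (–OH) is the principal characteristic group, giving the suffix -ol.
Number the chain so that numbering from this end puts the hydroxyl group at C-4 rather than C-7.
With this numbering: the hydroxyl at C-4; a bromo group at C-4; ethyl groups at C-5 and C-6.
Prefixes are listed alphabetically: bromo, ethyl.
The name is 4-bromo-5,6-diethyldecan-4-ol.

4-bromo-5,6-diethyldecan-4-ol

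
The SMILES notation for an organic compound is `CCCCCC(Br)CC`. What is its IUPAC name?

3-bromooctane

The longest carbon chain is 8 atoms: the parent is octane.
The numbering direction is chosen so that the substituent locant set {3} is lower than {6} at the first point of difference.
That gives a bromo group at C-3.
The name is 3-bromooctane.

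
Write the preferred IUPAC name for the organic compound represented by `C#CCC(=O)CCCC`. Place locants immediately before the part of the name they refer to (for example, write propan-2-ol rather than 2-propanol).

oct-1-yn-4-one

The longest chain bearing the carbonyl and the multiple bond is 8 carbons long (octane).
The principal characteristic group is a ketone (C=O on an internal carbon), named with the suffix -one.
There is one C≡C triple bond, indicated by the ending -yne.
Number the chain so that numbering from this end puts the carbonyl group at C-4 rather than C-5.
With this numbering: the carbonyl at C-4; the triple bond between C-1 and C-2.
The name is oct-1-yn-4-one.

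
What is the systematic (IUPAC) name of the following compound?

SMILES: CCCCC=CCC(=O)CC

dec-5-en-3-one

Counting along the main chain through the carbonyl and the multiple bond gives 10 carbons: the parent is decane.
The principal characteristic group is a ketone (C=O on an internal carbon), named with the suffix -one.
The chain contains a C=C double bond, so the unsaturation ending is -ene.
Number the chain so that numbering from this end puts the carbonyl group at C-3 rather than C-8.
With this numbering: the carbonyl at C-3; the double bond between C-5 and C-6.
The name is dec-5-en-3-one.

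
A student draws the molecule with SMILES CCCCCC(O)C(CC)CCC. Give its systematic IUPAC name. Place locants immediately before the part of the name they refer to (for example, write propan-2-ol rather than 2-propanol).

Counting along the main chain through the –OH group gives 10 carbons: the parent is decane.
An alcohol (–OH) is the principal characteristic group, giving the suffix -ol.
Choose the numbering such that numbering from this end puts the hydroxyl group at C-5 rather than C-6.
This places the hydroxyl at C-5; an ethyl group at C-4.
Assembling the pieces gives 4-ethyldecan-5-ol.

4-ethyldecan-5-ol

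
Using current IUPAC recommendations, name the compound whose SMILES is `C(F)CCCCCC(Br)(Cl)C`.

7-bromo-7-chloro-1-fluorooctane

The longest carbon chain is 8 atoms: the parent is octane.
Number the chain so that the substituent locant set {1,7,7} is lower than {2,2,8} at the first point of difference.
This places a bromo group at C-7; a chloro group at C-7; a fluoro group at C-1.
The substituents are ordered alphabetically, ignoring any di-/tri- multipliers.
The name is 7-bromo-7-chloro-1-fluorooctane.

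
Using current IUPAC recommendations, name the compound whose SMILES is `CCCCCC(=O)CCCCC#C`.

Counting along the main chain through the carbonyl and the multiple bond gives 12 carbons: the parent is dodecane.
The principal characteristic group is a ketone (C=O on an internal carbon), named with the suffix -one.
There is one C≡C triple bond, indicated by the ending -yne.
Number the chain so that numbering from this end puts the carbonyl group at C-6 rather than C-7.
This places the carbonyl at C-6; the triple bond between C-11 and C-12.
Putting it together: dodec-11-yn-6-one.

dodec-11-yn-6-one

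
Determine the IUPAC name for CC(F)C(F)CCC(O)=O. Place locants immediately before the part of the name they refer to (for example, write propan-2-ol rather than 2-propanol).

4,5-difluorohexanoic acid

The longest carbon chain that includes the –COOH group has 6 carbons, so the parent hydride is hexane.
The highest-priority functional group is a carboxylic acid (terminal –COOH), so the name ends in -oic acid.
The numbering direction is chosen so that the carboxylic acid carbon is C-1 by definition.
With this numbering: fluoro groups at C-4 and C-5.
The name is 4,5-difluorohexanoic acid.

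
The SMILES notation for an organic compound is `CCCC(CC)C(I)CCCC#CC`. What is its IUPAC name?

Counting along the main chain through the multiple bond gives 11 carbons: the parent is undecane.
There is one C≡C triple bond, indicated by the ending -yne.
The numbering direction is chosen so that numbering from this end puts the triple bond at C-2 rather than C-9.
With this numbering: the triple bond between C-2 and C-3; an ethyl group at C-8; an iodo group at C-7.
Prefixes are listed alphabetically: ethyl, iodo.
Assembling the pieces gives 8-ethyl-7-iodoundec-2-yne.

8-ethyl-7-iodoundec-2-yne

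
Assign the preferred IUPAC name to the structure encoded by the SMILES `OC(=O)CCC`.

The longest chain bearing the –COOH group is 4 carbons long (butane).
The principal characteristic group is a carboxylic acid (terminal –COOH), named with the suffix -oic acid.
Number the chain so that the carboxylic acid carbon is C-1 by definition.
The name is butanoic acid.

butanoic acid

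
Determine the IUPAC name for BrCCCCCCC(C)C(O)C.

9-bromo-3-methylnonan-2-ol

The longest chain bearing the –OH group is 9 carbons long (nonane).
An alcohol (–OH) is the principal characteristic group, giving the suffix -ol.
Choose the numbering such that numbering from this end puts the hydroxyl group at C-2 rather than C-8.
With this numbering: the hydroxyl at C-2; a bromo group at C-9; a methyl group at C-3.
Substituent prefixes are cited in alphabetical order (multiplying prefixes like di-/tri- are ignored for ordering).
The name is 9-bromo-3-methylnonan-2-ol.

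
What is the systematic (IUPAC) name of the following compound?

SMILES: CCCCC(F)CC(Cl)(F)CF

The longest continuous carbon chain has 8 atoms, so the parent hydride is octane.
The numbering direction is chosen so that the substituent locant set {1,2,2,4} is lower than {5,7,7,8} at the first point of difference.
With this numbering: a chloro group at C-2; fluoro groups at C-1 and C-2 and C-4.
Substituent prefixes are cited in alphabetical order (multiplying prefixes like di-/tri- are ignored for ordering).
Putting it together: 2-chloro-1,2,4-trifluorooctane.

2-chloro-1,2,4-trifluorooctane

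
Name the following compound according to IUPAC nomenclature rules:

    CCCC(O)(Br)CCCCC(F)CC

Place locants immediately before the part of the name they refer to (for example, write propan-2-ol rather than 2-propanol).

The longest chain bearing the –OH group is 11 carbons long (undecane).
The highest-priority functional group is an alcohol (–OH), so the name ends in -ol.
The numbering direction is chosen so that numbering from this end puts the hydroxyl group at C-4 rather than C-8.
That gives the hydroxyl at C-4; a bromo group at C-4; a fluoro group at C-9.
The substituents are ordered alphabetically, ignoring any di-/tri- multipliers.
Putting it together: 4-bromo-9-fluoroundecan-4-ol.

4-bromo-9-fluoroundecan-4-ol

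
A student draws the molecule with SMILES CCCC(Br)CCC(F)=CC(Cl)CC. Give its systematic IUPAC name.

8-bromo-3-chloro-5-fluoroundec-4-ene

Counting along the main chain through the multiple bond gives 11 carbons: the parent is undecane.
A C=C double bond in the chain gives the infix -ene-.
Number the chain so that numbering from this end puts the double bond at C-4 rather than C-7.
This places the double bond between C-4 and C-5; a bromo group at C-8; a chloro group at C-3; a fluoro group at C-5.
Substituent prefixes are cited in alphabetical order (multiplying prefixes like di-/tri- are ignored for ordering).
The name is 8-bromo-3-chloro-5-fluoroundec-4-ene.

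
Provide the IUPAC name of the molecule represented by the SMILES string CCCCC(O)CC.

The longest chain bearing the –OH group is 7 carbons long (heptane).
The principal characteristic group is an alcohol (–OH), named with the suffix -ol.
Number the chain so that numbering from this end puts the hydroxyl group at C-3 rather than C-5.
With this numbering: the hydroxyl at C-3.
The name is heptan-3-ol.

heptan-3-ol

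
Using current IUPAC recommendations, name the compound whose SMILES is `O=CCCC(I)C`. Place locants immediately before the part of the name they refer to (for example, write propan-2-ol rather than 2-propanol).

4-iodopentanal

The longest chain bearing the –CHO group is 5 carbons long (pentane).
The principal characteristic group is an aldehyde (terminal –CHO), named with the suffix -al.
The numbering direction is chosen so that the aldehyde carbon is C-1 by definition.
With this numbering: an iodo group at C-4.
The name is 4-iodopentanal.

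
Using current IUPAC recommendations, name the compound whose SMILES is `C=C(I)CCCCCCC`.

2-iodonon-1-ene

The longest carbon chain that includes the multiple bond has 9 carbons, so the parent hydride is nonane.
The chain contains a C=C double bond, so the unsaturation ending is -ene.
Choose the numbering such that numbering from this end puts the double bond at C-1 rather than C-8.
This places the double bond between C-1 and C-2; an iodo group at C-2.
Assembling the pieces gives 2-iodonon-1-ene.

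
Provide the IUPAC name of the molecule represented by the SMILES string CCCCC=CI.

The longest chain bearing the multiple bond is 6 carbons long (hexane).
There is one C=C double bond, indicated by the ending -ene.
The numbering direction is chosen so that numbering from this end puts the double bond at C-1 rather than C-5.
With this numbering: the double bond between C-1 and C-2; an iodo group at C-1.
Assembling the pieces gives 1-iodohex-1-ene.

1-iodohex-1-ene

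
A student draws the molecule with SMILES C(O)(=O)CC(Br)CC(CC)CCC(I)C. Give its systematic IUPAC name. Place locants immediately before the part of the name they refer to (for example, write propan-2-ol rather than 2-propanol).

The longest carbon chain that includes the –COOH group has 9 carbons, so the parent hydride is nonane.
The highest-priority functional group is a carboxylic acid (terminal –COOH), so the name ends in -oic acid.
Number the chain so that the carboxylic acid carbon is C-1 by definition.
This places a bromo group at C-3; an ethyl group at C-5; an iodo group at C-8.
The substituents are ordered alphabetically, ignoring any di-/tri- multipliers.
The name is 3-bromo-5-ethyl-8-iodononanoic acid.

3-bromo-5-ethyl-8-iodononanoic acid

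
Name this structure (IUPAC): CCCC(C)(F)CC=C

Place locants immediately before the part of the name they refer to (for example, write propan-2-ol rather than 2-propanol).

The longest carbon chain that includes the multiple bond has 7 carbons, so the parent hydride is heptane.
There is one C=C double bond, indicated by the ending -ene.
Choose the numbering such that numbering from this end puts the double bond at C-1 rather than C-6.
This places the double bond between C-1 and C-2; a fluoro group at C-4; a methyl group at C-4.
Prefixes are listed alphabetically: fluoro, methyl.
Putting it together: 4-fluoro-4-methylhept-1-ene.

4-fluoro-4-methylhept-1-ene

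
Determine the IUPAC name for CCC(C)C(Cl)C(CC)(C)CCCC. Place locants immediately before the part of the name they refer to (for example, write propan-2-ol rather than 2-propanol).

The longest continuous carbon chain has 9 atoms, so the parent hydride is nonane.
The numbering direction is chosen so that the substituent locant set {3,4,5,5} is lower than {5,5,6,7} at the first point of difference.
With this numbering: a chloro group at C-4; an ethyl group at C-5; methyl groups at C-3 and C-5.
The substituents are ordered alphabetically, ignoring any di-/tri- multipliers.
The name is 4-chloro-5-ethyl-3,5-dimethylnonane.

4-chloro-5-ethyl-3,5-dimethylnonane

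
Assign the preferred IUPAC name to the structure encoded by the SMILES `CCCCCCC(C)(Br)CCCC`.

5-bromo-5-methylundecane

The longest continuous carbon chain has 11 atoms, so the parent hydride is undecane.
The numbering direction is chosen so that the substituent locant set {5,5} is lower than {7,7} at the first point of difference.
With this numbering: a bromo group at C-5; a methyl group at C-5.
The substituents are ordered alphabetically, ignoring any di-/tri- multipliers.
The name is 5-bromo-5-methylundecane.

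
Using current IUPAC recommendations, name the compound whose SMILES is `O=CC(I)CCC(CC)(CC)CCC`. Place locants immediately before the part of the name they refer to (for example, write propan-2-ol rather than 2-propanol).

Counting along the main chain through the –CHO group gives 8 carbons: the parent is octane.
The highest-priority functional group is an aldehyde (terminal –CHO), so the name ends in -al.
Choose the numbering such that the aldehyde carbon is C-1 by definition.
That gives two ethyl groups at C-5; an iodo group at C-2.
Prefixes are listed alphabetically: ethyl, iodo.
Assembling the pieces gives 5,5-diethyl-2-iodooctanal.

5,5-diethyl-2-iodooctanal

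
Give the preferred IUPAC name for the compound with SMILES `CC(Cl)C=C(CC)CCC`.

2-chloro-4-ethylhept-3-ene

The longest carbon chain that includes the multiple bond has 7 carbons, so the parent hydride is heptane.
The chain contains a C=C double bond, so the unsaturation ending is -ene.
Number the chain so that numbering from this end puts the double bond at C-3 rather than C-4.
That gives the double bond between C-3 and C-4; a chloro group at C-2; an ethyl group at C-4.
Substituent prefixes are cited in alphabetical order (multiplying prefixes like di-/tri- are ignored for ordering).
Assembling the pieces gives 2-chloro-4-ethylhept-3-ene.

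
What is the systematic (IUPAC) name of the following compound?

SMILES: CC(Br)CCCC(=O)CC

The longest chain bearing the carbonyl is 8 carbons long (octane).
A ketone (C=O on an internal carbon) is the principal characteristic group, giving the suffix -one.
Number the chain so that numbering from this end puts the carbonyl group at C-3 rather than C-6.
This places the carbonyl at C-3; a bromo group at C-7.
Putting it together: 7-bromooctan-3-one.

7-bromooctan-3-one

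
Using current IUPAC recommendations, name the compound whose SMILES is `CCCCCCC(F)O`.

The longest chain bearing the –OH group is 7 carbons long (heptane).
The highest-priority functional group is an alcohol (–OH), so the name ends in -ol.
Number the chain so that numbering from this end puts the hydroxyl group at C-1 rather than C-7.
This places the hydroxyl at C-1; a fluoro group at C-1.
Putting it together: 1-fluoroheptan-1-ol.

1-fluoroheptan-1-ol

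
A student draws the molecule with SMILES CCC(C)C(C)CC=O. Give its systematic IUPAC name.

The longest chain bearing the –CHO group is 6 carbons long (hexane).
The highest-priority functional group is an aldehyde (terminal –CHO), so the name ends in -al.
Number the chain so that the aldehyde carbon is C-1 by definition.
That gives methyl groups at C-3 and C-4.
Putting it together: 3,4-dimethylhexanal.

3,4-dimethylhexanal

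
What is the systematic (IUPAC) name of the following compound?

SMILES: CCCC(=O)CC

hexan-3-one

Counting along the main chain through the carbonyl gives 6 carbons: the parent is hexane.
The principal characteristic group is a ketone (C=O on an internal carbon), named with the suffix -one.
Number the chain so that numbering from this end puts the carbonyl group at C-3 rather than C-4.
With this numbering: the carbonyl at C-3.
The name is hexan-3-one.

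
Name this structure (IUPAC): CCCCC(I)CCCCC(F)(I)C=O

Counting along the main chain through the –CHO group gives 11 carbons: the parent is undecane.
An aldehyde (terminal –CHO) is the principal characteristic group, giving the suffix -al.
Choose the numbering such that the aldehyde carbon is C-1 by definition.
With this numbering: a fluoro group at C-2; iodo groups at C-2 and C-7.
Substituent prefixes are cited in alphabetical order (multiplying prefixes like di-/tri- are ignored for ordering).
The name is 2-fluoro-2,7-diiodoundecanal.

2-fluoro-2,7-diiodoundecanal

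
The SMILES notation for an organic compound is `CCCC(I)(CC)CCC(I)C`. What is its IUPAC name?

5-ethyl-2,5-diiodooctane

The longest continuous carbon chain has 8 atoms, so the parent hydride is octane.
The numbering direction is chosen so that the substituent locant set {2,5,5} is lower than {4,4,7} at the first point of difference.
This places an ethyl group at C-5; iodo groups at C-2 and C-5.
Prefixes are listed alphabetically: ethyl, iodo.
Putting it together: 5-ethyl-2,5-diiodooctane.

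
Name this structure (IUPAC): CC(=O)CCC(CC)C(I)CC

The longest carbon chain that includes the carbonyl has 8 carbons, so the parent hydride is octane.
A ketone (C=O on an internal carbon) is the principal characteristic group, giving the suffix -one.
Choose the numbering such that numbering from this end puts the carbonyl group at C-2 rather than C-7.
With this numbering: the carbonyl at C-2; an ethyl group at C-5; an iodo group at C-6.
The substituents are ordered alphabetically, ignoring any di-/tri- multipliers.
The name is 5-ethyl-6-iodooctan-2-one.

5-ethyl-6-iodooctan-2-one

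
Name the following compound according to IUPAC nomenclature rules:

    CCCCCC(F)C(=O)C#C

The longest carbon chain that includes the carbonyl and the multiple bond has 9 carbons, so the parent hydride is nonane.
The principal characteristic group is a ketone (C=O on an internal carbon), named with the suffix -one.
The chain contains a C≡C triple bond, so the unsaturation ending is -yne.
Choose the numbering such that numbering from this end puts the carbonyl group at C-3 rather than C-7.
This places the carbonyl at C-3; the triple bond between C-1 and C-2; a fluoro group at C-4.
Assembling the pieces gives 4-fluoronon-1-yn-3-one.

4-fluoronon-1-yn-3-one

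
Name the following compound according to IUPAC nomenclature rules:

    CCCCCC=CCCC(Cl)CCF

The longest chain bearing the multiple bond is 12 carbons long (dodecane).
There is one C=C double bond, indicated by the ending -ene.
Number the chain so that the substituent locant set {1,3} is lower than {10,12} at the first point of difference.
With this numbering: the double bond between C-6 and C-7; a chloro group at C-3; a fluoro group at C-1.
Substituent prefixes are cited in alphabetical order (multiplying prefixes like di-/tri- are ignored for ordering).
The name is 3-chloro-1-fluorododec-6-ene.

3-chloro-1-fluorododec-6-ene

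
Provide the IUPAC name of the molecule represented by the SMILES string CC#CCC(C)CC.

The longest carbon chain that includes the multiple bond has 7 carbons, so the parent hydride is heptane.
There is one C≡C triple bond, indicated by the ending -yne.
Number the chain so that numbering from this end puts the triple bond at C-2 rather than C-5.
This places the triple bond between C-2 and C-3; a methyl group at C-5.
Assembling the pieces gives 5-methylhept-2-yne.

5-methylhept-2-yne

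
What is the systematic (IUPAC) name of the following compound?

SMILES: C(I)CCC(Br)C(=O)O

2-bromo-5-iodopentanoic acid

The longest carbon chain that includes the –COOH group has 5 carbons, so the parent hydride is pentane.
The highest-priority functional group is a carboxylic acid (terminal –COOH), so the name ends in -oic acid.
The numbering direction is chosen so that the carboxylic acid carbon is C-1 by definition.
This places a bromo group at C-2; an iodo group at C-5.
The substituents are ordered alphabetically, ignoring any di-/tri- multipliers.
Assembling the pieces gives 2-bromo-5-iodopentanoic acid.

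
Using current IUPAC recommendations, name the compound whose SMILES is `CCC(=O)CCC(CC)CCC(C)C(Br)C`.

The longest chain bearing the carbonyl is 11 carbons long (undecane).
A ketone (C=O on an internal carbon) is the principal characteristic group, giving the suffix -one.
Choose the numbering such that numbering from this end puts the carbonyl group at C-3 rather than C-9.
With this numbering: the carbonyl at C-3; a bromo group at C-10; an ethyl group at C-6; a methyl group at C-9.
The substituents are ordered alphabetically, ignoring any di-/tri- multipliers.
The name is 10-bromo-6-ethyl-9-methylundecan-3-one.

10-bromo-6-ethyl-9-methylundecan-3-one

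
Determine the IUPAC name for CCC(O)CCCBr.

The longest chain bearing the –OH group is 6 carbons long (hexane).
The highest-priority functional group is an alcohol (–OH), so the name ends in -ol.
The numbering direction is chosen so that numbering from this end puts the hydroxyl group at C-3 rather than C-4.
This places the hydroxyl at C-3; a bromo group at C-6.
The name is 6-bromohexan-3-ol.

6-bromohexan-3-ol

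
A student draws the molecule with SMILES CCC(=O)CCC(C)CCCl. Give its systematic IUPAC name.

The longest chain bearing the carbonyl is 8 carbons long (octane).
The principal characteristic group is a ketone (C=O on an internal carbon), named with the suffix -one.
The numbering direction is chosen so that numbering from this end puts the carbonyl group at C-3 rather than C-6.
This places the carbonyl at C-3; a chloro group at C-8; a methyl group at C-6.
The substituents are ordered alphabetically, ignoring any di-/tri- multipliers.
The name is 8-chloro-6-methyloctan-3-one.

8-chloro-6-methyloctan-3-one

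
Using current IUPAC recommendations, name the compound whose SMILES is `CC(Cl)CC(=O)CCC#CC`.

2-chloronon-7-yn-4-one

The longest chain bearing the carbonyl and the multiple bond is 9 carbons long (nonane).
The highest-priority functional group is a ketone (C=O on an internal carbon), so the name ends in -one.
There is one C≡C triple bond, indicated by the ending -yne.
Choose the numbering such that numbering from this end puts the carbonyl group at C-4 rather than C-6.
This places the carbonyl at C-4; the triple bond between C-7 and C-8; a chloro group at C-2.
Putting it together: 2-chloronon-7-yn-4-one.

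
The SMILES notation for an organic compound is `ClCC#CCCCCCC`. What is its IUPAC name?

The longest chain bearing the multiple bond is 9 carbons long (nonane).
A C≡C triple bond in the chain gives the infix -yne-.
The numbering direction is chosen so that numbering from this end puts the triple bond at C-2 rather than C-7.
With this numbering: the triple bond between C-2 and C-3; a chloro group at C-1.
Putting it together: 1-chloronon-2-yne.

1-chloronon-2-yne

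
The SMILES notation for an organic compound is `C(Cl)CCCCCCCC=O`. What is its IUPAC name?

9-chlorononanal

The longest carbon chain that includes the –CHO group has 9 carbons, so the parent hydride is nonane.
The highest-priority functional group is an aldehyde (terminal –CHO), so the name ends in -al.
Choose the numbering such that the aldehyde carbon is C-1 by definition.
With this numbering: a chloro group at C-9.
Putting it together: 9-chlorononanal.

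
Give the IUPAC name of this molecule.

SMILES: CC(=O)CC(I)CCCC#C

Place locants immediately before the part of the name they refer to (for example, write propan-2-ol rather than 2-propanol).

4-iodonon-8-yn-2-one

The longest chain bearing the carbonyl and the multiple bond is 9 carbons long (nonane).
A ketone (C=O on an internal carbon) is the principal characteristic group, giving the suffix -one.
There is one C≡C triple bond, indicated by the ending -yne.
Number the chain so that numbering from this end puts the carbonyl group at C-2 rather than C-8.
That gives the carbonyl at C-2; the triple bond between C-8 and C-9; an iodo group at C-4.
Assembling the pieces gives 4-iodonon-8-yn-2-one.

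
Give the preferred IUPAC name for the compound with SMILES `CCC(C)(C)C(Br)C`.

2-bromo-3,3-dimethylpentane

The parent chain contains 5 carbons (pentane).
The numbering direction is chosen so that the substituent locant set {2,3,3} is lower than {3,3,4} at the first point of difference.
That gives a bromo group at C-2; two methyl groups at C-3.
Prefixes are listed alphabetically: bromo, methyl.
Assembling the pieces gives 2-bromo-3,3-dimethylpentane.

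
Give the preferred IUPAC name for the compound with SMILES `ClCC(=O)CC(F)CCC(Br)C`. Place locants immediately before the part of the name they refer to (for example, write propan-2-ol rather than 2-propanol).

The longest carbon chain that includes the carbonyl has 8 carbons, so the parent hydride is octane.
The highest-priority functional group is a ketone (C=O on an internal carbon), so the name ends in -one.
The numbering direction is chosen so that numbering from this end puts the carbonyl group at C-2 rather than C-7.
With this numbering: the carbonyl at C-2; a bromo group at C-7; a chloro group at C-1; a fluoro group at C-4.
Prefixes are listed alphabetically: bromo, chloro, fluoro.
The name is 7-bromo-1-chloro-4-fluorooctan-2-one.

7-bromo-1-chloro-4-fluorooctan-2-one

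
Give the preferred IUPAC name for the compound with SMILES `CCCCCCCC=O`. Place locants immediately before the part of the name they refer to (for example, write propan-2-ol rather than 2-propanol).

octanal

The longest carbon chain that includes the –CHO group has 8 carbons, so the parent hydride is octane.
The principal characteristic group is an aldehyde (terminal –CHO), named with the suffix -al.
The numbering direction is chosen so that the aldehyde carbon is C-1 by definition.
The name is octanal.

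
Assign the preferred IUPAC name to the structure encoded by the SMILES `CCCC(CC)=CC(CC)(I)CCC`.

4,6-diethyl-6-iodonon-4-ene

The longest chain bearing the multiple bond is 9 carbons long (nonane).
A C=C double bond in the chain gives the infix -ene-.
Choose the numbering such that numbering from this end puts the double bond at C-4 rather than C-5.
That gives the double bond between C-4 and C-5; ethyl groups at C-4 and C-6; an iodo group at C-6.
Substituent prefixes are cited in alphabetical order (multiplying prefixes like di-/tri- are ignored for ordering).
The name is 4,6-diethyl-6-iodonon-4-ene.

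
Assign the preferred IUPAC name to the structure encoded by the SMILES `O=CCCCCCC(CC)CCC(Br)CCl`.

The longest carbon chain that includes the –CHO group has 11 carbons, so the parent hydride is undecane.
The highest-priority functional group is an aldehyde (terminal –CHO), so the name ends in -al.
Number the chain so that the aldehyde carbon is C-1 by definition.
This places a bromo group at C-10; a chloro group at C-11; an ethyl group at C-7.
Substituent prefixes are cited in alphabetical order (multiplying prefixes like di-/tri- are ignored for ordering).
Putting it together: 10-bromo-11-chloro-7-ethylundecanal.

10-bromo-11-chloro-7-ethylundecanal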